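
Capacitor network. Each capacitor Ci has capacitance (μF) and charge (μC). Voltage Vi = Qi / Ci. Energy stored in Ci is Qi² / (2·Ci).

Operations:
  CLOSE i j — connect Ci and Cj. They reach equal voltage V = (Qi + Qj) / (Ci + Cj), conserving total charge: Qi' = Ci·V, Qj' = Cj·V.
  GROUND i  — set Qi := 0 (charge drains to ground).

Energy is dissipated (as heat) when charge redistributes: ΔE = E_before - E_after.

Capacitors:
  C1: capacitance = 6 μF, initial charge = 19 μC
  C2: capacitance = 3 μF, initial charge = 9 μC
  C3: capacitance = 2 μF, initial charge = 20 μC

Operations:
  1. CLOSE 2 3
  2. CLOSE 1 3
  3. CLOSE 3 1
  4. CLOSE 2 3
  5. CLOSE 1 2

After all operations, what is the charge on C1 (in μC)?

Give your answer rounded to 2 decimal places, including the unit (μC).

Initial: C1(6μF, Q=19μC, V=3.17V), C2(3μF, Q=9μC, V=3.00V), C3(2μF, Q=20μC, V=10.00V)
Op 1: CLOSE 2-3: Q_total=29.00, C_total=5.00, V=5.80; Q2=17.40, Q3=11.60; dissipated=29.400
Op 2: CLOSE 1-3: Q_total=30.60, C_total=8.00, V=3.83; Q1=22.95, Q3=7.65; dissipated=5.201
Op 3: CLOSE 3-1: Q_total=30.60, C_total=8.00, V=3.83; Q3=7.65, Q1=22.95; dissipated=0.000
Op 4: CLOSE 2-3: Q_total=25.05, C_total=5.00, V=5.01; Q2=15.03, Q3=10.02; dissipated=2.340
Op 5: CLOSE 1-2: Q_total=37.98, C_total=9.00, V=4.22; Q1=25.32, Q2=12.66; dissipated=1.404
Final charges: Q1=25.32, Q2=12.66, Q3=10.02

Answer: 25.32 μC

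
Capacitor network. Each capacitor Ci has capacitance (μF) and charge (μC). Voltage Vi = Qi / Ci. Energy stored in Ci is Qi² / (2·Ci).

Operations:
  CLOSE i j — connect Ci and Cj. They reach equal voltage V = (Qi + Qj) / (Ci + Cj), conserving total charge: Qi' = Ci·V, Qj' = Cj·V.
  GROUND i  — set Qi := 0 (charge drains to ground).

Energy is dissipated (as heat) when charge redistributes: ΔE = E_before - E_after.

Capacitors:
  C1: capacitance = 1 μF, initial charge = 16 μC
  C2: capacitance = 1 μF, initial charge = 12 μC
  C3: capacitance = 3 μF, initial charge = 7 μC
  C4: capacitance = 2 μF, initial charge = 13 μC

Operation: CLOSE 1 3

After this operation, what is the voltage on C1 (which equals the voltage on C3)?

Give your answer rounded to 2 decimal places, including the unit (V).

Initial: C1(1μF, Q=16μC, V=16.00V), C2(1μF, Q=12μC, V=12.00V), C3(3μF, Q=7μC, V=2.33V), C4(2μF, Q=13μC, V=6.50V)
Op 1: CLOSE 1-3: Q_total=23.00, C_total=4.00, V=5.75; Q1=5.75, Q3=17.25; dissipated=70.042

Answer: 5.75 V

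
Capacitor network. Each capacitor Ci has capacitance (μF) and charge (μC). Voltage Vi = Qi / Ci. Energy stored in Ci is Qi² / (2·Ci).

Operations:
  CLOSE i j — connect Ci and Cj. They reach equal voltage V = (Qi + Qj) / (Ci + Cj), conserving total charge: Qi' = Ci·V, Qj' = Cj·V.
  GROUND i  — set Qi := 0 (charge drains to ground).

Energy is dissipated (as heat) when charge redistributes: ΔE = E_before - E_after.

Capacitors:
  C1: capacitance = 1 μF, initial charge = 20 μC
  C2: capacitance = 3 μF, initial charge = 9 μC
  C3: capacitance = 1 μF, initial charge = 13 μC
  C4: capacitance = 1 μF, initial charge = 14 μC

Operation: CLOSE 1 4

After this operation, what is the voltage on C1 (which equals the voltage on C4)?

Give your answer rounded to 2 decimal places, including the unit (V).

Answer: 17.00 V

Derivation:
Initial: C1(1μF, Q=20μC, V=20.00V), C2(3μF, Q=9μC, V=3.00V), C3(1μF, Q=13μC, V=13.00V), C4(1μF, Q=14μC, V=14.00V)
Op 1: CLOSE 1-4: Q_total=34.00, C_total=2.00, V=17.00; Q1=17.00, Q4=17.00; dissipated=9.000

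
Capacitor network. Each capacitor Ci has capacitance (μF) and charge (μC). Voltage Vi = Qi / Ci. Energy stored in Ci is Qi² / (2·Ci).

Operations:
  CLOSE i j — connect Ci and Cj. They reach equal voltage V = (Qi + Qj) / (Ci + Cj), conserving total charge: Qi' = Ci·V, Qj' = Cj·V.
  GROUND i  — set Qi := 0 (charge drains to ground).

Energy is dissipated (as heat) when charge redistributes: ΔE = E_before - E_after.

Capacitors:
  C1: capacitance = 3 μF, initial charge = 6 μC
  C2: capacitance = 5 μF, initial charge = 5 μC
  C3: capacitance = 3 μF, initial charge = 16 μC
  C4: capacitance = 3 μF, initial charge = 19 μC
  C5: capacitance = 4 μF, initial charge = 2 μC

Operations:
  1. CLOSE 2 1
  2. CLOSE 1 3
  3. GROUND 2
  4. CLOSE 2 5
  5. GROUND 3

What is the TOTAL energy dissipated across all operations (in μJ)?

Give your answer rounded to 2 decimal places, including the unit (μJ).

Initial: C1(3μF, Q=6μC, V=2.00V), C2(5μF, Q=5μC, V=1.00V), C3(3μF, Q=16μC, V=5.33V), C4(3μF, Q=19μC, V=6.33V), C5(4μF, Q=2μC, V=0.50V)
Op 1: CLOSE 2-1: Q_total=11.00, C_total=8.00, V=1.38; Q2=6.88, Q1=4.12; dissipated=0.938
Op 2: CLOSE 1-3: Q_total=20.12, C_total=6.00, V=3.35; Q1=10.06, Q3=10.06; dissipated=11.751
Op 3: GROUND 2: Q2=0; energy lost=4.727
Op 4: CLOSE 2-5: Q_total=2.00, C_total=9.00, V=0.22; Q2=1.11, Q5=0.89; dissipated=0.278
Op 5: GROUND 3: Q3=0; energy lost=16.876
Total dissipated: 34.569 μJ

Answer: 34.57 μJ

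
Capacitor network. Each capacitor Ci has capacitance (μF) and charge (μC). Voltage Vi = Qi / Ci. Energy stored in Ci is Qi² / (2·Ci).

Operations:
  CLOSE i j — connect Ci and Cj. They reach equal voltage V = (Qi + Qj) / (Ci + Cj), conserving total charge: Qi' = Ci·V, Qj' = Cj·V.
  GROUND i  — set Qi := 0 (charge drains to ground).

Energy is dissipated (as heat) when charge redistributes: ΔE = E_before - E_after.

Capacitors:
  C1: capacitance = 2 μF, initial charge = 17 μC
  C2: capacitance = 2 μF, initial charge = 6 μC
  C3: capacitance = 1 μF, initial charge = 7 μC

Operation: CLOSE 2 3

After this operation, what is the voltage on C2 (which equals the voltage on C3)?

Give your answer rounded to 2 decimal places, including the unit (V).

Answer: 4.33 V

Derivation:
Initial: C1(2μF, Q=17μC, V=8.50V), C2(2μF, Q=6μC, V=3.00V), C3(1μF, Q=7μC, V=7.00V)
Op 1: CLOSE 2-3: Q_total=13.00, C_total=3.00, V=4.33; Q2=8.67, Q3=4.33; dissipated=5.333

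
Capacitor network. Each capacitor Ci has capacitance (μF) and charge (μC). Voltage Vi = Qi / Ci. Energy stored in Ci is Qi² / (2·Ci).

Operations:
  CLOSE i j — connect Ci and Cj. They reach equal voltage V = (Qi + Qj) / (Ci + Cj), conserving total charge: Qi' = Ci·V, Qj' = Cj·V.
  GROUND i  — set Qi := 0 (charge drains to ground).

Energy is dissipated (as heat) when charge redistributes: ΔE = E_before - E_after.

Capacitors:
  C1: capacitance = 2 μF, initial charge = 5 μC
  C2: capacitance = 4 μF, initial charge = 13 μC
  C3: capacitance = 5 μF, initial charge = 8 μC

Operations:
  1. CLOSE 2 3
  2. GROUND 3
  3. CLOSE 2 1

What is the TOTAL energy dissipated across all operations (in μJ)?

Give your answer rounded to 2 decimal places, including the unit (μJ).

Answer: 16.65 μJ

Derivation:
Initial: C1(2μF, Q=5μC, V=2.50V), C2(4μF, Q=13μC, V=3.25V), C3(5μF, Q=8μC, V=1.60V)
Op 1: CLOSE 2-3: Q_total=21.00, C_total=9.00, V=2.33; Q2=9.33, Q3=11.67; dissipated=3.025
Op 2: GROUND 3: Q3=0; energy lost=13.611
Op 3: CLOSE 2-1: Q_total=14.33, C_total=6.00, V=2.39; Q2=9.56, Q1=4.78; dissipated=0.019
Total dissipated: 16.655 μJ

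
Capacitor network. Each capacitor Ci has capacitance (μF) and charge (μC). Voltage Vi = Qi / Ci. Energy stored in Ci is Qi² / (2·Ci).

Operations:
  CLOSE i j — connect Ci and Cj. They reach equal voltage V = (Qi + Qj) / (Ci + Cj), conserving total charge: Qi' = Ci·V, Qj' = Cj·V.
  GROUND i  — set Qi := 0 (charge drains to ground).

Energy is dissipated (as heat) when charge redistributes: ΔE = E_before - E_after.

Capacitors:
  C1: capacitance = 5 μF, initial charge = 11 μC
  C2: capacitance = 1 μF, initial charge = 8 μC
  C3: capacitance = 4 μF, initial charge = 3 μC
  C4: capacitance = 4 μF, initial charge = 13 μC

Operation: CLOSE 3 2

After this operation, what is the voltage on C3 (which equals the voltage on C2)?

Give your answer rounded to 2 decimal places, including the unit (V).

Initial: C1(5μF, Q=11μC, V=2.20V), C2(1μF, Q=8μC, V=8.00V), C3(4μF, Q=3μC, V=0.75V), C4(4μF, Q=13μC, V=3.25V)
Op 1: CLOSE 3-2: Q_total=11.00, C_total=5.00, V=2.20; Q3=8.80, Q2=2.20; dissipated=21.025

Answer: 2.20 V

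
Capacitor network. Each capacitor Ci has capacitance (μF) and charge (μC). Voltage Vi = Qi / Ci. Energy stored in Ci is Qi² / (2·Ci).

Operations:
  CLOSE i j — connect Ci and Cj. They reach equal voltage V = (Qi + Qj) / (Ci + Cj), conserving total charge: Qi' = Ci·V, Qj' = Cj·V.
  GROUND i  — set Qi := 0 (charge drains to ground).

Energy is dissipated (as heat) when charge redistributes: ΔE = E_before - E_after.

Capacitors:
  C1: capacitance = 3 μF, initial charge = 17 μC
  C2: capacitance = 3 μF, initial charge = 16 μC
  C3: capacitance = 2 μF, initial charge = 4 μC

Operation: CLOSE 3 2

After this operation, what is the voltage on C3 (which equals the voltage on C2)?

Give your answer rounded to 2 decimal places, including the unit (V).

Answer: 4.00 V

Derivation:
Initial: C1(3μF, Q=17μC, V=5.67V), C2(3μF, Q=16μC, V=5.33V), C3(2μF, Q=4μC, V=2.00V)
Op 1: CLOSE 3-2: Q_total=20.00, C_total=5.00, V=4.00; Q3=8.00, Q2=12.00; dissipated=6.667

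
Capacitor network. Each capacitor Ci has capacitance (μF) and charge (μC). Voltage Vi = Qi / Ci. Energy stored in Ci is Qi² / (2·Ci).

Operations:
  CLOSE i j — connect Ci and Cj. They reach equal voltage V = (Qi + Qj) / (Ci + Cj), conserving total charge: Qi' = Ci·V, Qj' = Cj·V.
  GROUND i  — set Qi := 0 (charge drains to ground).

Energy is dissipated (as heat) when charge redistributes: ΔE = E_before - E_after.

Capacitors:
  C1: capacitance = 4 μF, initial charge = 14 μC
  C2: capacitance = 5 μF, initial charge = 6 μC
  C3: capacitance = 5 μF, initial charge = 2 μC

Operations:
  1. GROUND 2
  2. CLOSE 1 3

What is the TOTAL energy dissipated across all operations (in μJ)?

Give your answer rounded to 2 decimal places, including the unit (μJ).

Initial: C1(4μF, Q=14μC, V=3.50V), C2(5μF, Q=6μC, V=1.20V), C3(5μF, Q=2μC, V=0.40V)
Op 1: GROUND 2: Q2=0; energy lost=3.600
Op 2: CLOSE 1-3: Q_total=16.00, C_total=9.00, V=1.78; Q1=7.11, Q3=8.89; dissipated=10.678
Total dissipated: 14.278 μJ

Answer: 14.28 μJ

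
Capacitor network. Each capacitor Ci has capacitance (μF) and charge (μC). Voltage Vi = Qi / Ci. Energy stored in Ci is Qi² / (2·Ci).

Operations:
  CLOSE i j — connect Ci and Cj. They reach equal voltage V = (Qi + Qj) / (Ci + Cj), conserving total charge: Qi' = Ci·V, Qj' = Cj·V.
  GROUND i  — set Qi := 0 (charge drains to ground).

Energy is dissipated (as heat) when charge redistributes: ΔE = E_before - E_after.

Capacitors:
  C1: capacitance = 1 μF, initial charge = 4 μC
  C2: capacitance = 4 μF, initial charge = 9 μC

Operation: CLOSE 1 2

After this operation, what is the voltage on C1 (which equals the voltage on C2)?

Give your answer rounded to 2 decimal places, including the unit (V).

Answer: 2.60 V

Derivation:
Initial: C1(1μF, Q=4μC, V=4.00V), C2(4μF, Q=9μC, V=2.25V)
Op 1: CLOSE 1-2: Q_total=13.00, C_total=5.00, V=2.60; Q1=2.60, Q2=10.40; dissipated=1.225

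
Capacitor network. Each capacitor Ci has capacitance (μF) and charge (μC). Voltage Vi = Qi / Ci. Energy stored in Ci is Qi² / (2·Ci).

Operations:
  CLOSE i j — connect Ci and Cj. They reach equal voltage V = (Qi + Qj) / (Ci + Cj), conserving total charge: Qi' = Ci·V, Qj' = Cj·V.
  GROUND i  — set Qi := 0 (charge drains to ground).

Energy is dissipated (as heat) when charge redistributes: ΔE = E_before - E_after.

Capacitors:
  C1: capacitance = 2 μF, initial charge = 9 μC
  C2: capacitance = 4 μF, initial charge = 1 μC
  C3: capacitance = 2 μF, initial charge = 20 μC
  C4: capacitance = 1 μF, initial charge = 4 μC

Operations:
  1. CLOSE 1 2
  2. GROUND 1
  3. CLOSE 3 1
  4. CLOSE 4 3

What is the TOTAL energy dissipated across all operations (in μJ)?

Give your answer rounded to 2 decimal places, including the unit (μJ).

Answer: 65.15 μJ

Derivation:
Initial: C1(2μF, Q=9μC, V=4.50V), C2(4μF, Q=1μC, V=0.25V), C3(2μF, Q=20μC, V=10.00V), C4(1μF, Q=4μC, V=4.00V)
Op 1: CLOSE 1-2: Q_total=10.00, C_total=6.00, V=1.67; Q1=3.33, Q2=6.67; dissipated=12.042
Op 2: GROUND 1: Q1=0; energy lost=2.778
Op 3: CLOSE 3-1: Q_total=20.00, C_total=4.00, V=5.00; Q3=10.00, Q1=10.00; dissipated=50.000
Op 4: CLOSE 4-3: Q_total=14.00, C_total=3.00, V=4.67; Q4=4.67, Q3=9.33; dissipated=0.333
Total dissipated: 65.153 μJ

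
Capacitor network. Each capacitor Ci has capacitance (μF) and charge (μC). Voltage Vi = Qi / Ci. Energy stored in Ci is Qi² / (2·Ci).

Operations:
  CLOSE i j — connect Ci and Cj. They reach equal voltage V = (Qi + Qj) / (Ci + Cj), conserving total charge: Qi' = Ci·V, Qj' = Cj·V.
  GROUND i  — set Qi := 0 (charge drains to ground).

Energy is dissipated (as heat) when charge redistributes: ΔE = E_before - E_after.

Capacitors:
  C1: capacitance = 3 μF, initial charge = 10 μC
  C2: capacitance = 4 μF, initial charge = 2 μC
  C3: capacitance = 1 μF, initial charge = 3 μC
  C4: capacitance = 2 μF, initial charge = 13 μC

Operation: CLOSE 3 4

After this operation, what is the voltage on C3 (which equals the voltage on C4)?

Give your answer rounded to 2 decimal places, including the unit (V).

Answer: 5.33 V

Derivation:
Initial: C1(3μF, Q=10μC, V=3.33V), C2(4μF, Q=2μC, V=0.50V), C3(1μF, Q=3μC, V=3.00V), C4(2μF, Q=13μC, V=6.50V)
Op 1: CLOSE 3-4: Q_total=16.00, C_total=3.00, V=5.33; Q3=5.33, Q4=10.67; dissipated=4.083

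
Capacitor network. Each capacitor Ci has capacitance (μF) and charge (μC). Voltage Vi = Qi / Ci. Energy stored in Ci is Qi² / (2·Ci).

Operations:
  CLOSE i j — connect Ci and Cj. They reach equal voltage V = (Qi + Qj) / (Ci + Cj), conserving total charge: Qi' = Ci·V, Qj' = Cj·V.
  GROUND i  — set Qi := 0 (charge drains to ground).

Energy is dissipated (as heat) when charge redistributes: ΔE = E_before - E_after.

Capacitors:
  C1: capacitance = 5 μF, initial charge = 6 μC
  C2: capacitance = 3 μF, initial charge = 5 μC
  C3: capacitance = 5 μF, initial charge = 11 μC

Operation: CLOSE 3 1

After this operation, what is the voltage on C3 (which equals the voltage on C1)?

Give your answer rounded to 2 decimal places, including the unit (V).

Answer: 1.70 V

Derivation:
Initial: C1(5μF, Q=6μC, V=1.20V), C2(3μF, Q=5μC, V=1.67V), C3(5μF, Q=11μC, V=2.20V)
Op 1: CLOSE 3-1: Q_total=17.00, C_total=10.00, V=1.70; Q3=8.50, Q1=8.50; dissipated=1.250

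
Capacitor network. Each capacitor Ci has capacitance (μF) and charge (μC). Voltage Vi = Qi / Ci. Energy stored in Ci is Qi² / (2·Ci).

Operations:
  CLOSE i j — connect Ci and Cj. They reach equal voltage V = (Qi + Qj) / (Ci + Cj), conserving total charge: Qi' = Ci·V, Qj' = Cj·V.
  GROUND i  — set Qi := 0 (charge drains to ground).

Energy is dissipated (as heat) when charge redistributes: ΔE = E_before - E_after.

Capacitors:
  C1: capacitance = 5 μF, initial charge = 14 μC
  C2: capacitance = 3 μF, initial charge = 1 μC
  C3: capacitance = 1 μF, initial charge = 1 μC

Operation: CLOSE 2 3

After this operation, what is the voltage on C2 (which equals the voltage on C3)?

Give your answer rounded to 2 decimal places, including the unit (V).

Answer: 0.50 V

Derivation:
Initial: C1(5μF, Q=14μC, V=2.80V), C2(3μF, Q=1μC, V=0.33V), C3(1μF, Q=1μC, V=1.00V)
Op 1: CLOSE 2-3: Q_total=2.00, C_total=4.00, V=0.50; Q2=1.50, Q3=0.50; dissipated=0.167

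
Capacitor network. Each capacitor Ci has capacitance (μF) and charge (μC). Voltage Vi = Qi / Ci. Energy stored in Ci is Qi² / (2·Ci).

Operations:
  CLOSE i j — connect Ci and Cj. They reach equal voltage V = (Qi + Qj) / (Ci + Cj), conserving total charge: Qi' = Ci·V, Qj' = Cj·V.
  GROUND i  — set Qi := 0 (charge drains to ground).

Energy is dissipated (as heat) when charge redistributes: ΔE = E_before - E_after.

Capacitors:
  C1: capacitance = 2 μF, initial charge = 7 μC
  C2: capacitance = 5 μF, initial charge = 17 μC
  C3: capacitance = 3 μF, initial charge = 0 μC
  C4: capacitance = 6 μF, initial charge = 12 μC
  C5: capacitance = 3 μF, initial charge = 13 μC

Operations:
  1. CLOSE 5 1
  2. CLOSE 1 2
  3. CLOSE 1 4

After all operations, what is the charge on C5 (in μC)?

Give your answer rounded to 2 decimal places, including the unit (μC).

Answer: 12.00 μC

Derivation:
Initial: C1(2μF, Q=7μC, V=3.50V), C2(5μF, Q=17μC, V=3.40V), C3(3μF, Q=0μC, V=0.00V), C4(6μF, Q=12μC, V=2.00V), C5(3μF, Q=13μC, V=4.33V)
Op 1: CLOSE 5-1: Q_total=20.00, C_total=5.00, V=4.00; Q5=12.00, Q1=8.00; dissipated=0.417
Op 2: CLOSE 1-2: Q_total=25.00, C_total=7.00, V=3.57; Q1=7.14, Q2=17.86; dissipated=0.257
Op 3: CLOSE 1-4: Q_total=19.14, C_total=8.00, V=2.39; Q1=4.79, Q4=14.36; dissipated=1.852
Final charges: Q1=4.79, Q2=17.86, Q3=0.00, Q4=14.36, Q5=12.00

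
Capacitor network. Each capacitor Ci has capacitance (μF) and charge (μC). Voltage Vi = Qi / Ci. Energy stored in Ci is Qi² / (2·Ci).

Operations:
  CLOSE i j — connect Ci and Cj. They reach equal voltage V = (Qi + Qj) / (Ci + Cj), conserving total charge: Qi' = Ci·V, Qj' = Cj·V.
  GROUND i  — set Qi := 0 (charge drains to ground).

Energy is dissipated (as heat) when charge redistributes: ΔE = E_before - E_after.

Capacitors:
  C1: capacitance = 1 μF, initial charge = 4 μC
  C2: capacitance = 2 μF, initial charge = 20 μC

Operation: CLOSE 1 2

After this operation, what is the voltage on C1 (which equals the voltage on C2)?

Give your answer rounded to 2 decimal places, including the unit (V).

Initial: C1(1μF, Q=4μC, V=4.00V), C2(2μF, Q=20μC, V=10.00V)
Op 1: CLOSE 1-2: Q_total=24.00, C_total=3.00, V=8.00; Q1=8.00, Q2=16.00; dissipated=12.000

Answer: 8.00 V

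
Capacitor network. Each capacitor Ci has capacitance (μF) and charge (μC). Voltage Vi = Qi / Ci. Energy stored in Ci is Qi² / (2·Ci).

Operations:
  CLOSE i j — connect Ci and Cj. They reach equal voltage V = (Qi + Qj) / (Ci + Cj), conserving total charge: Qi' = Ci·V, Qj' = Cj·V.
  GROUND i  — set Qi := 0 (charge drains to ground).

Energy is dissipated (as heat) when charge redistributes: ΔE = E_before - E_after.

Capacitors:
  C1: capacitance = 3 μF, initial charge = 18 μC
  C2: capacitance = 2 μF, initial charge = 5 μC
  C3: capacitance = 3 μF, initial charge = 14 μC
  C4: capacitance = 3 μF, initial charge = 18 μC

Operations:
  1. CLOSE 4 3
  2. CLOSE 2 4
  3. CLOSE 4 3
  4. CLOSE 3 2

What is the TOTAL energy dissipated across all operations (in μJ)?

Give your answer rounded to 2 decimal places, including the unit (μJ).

Initial: C1(3μF, Q=18μC, V=6.00V), C2(2μF, Q=5μC, V=2.50V), C3(3μF, Q=14μC, V=4.67V), C4(3μF, Q=18μC, V=6.00V)
Op 1: CLOSE 4-3: Q_total=32.00, C_total=6.00, V=5.33; Q4=16.00, Q3=16.00; dissipated=1.333
Op 2: CLOSE 2-4: Q_total=21.00, C_total=5.00, V=4.20; Q2=8.40, Q4=12.60; dissipated=4.817
Op 3: CLOSE 4-3: Q_total=28.60, C_total=6.00, V=4.77; Q4=14.30, Q3=14.30; dissipated=0.963
Op 4: CLOSE 3-2: Q_total=22.70, C_total=5.00, V=4.54; Q3=13.62, Q2=9.08; dissipated=0.193
Total dissipated: 7.306 μJ

Answer: 7.31 μJ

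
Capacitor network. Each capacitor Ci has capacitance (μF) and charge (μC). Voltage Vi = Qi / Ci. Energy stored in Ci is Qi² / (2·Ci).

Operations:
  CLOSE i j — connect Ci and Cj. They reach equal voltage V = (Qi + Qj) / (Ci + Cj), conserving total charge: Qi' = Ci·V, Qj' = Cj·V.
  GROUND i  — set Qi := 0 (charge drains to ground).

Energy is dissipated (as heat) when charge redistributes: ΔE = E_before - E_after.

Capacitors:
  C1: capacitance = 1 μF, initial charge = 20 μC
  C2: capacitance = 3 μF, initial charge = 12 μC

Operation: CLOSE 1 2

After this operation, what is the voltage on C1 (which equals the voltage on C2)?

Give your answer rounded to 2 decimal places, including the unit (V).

Initial: C1(1μF, Q=20μC, V=20.00V), C2(3μF, Q=12μC, V=4.00V)
Op 1: CLOSE 1-2: Q_total=32.00, C_total=4.00, V=8.00; Q1=8.00, Q2=24.00; dissipated=96.000

Answer: 8.00 V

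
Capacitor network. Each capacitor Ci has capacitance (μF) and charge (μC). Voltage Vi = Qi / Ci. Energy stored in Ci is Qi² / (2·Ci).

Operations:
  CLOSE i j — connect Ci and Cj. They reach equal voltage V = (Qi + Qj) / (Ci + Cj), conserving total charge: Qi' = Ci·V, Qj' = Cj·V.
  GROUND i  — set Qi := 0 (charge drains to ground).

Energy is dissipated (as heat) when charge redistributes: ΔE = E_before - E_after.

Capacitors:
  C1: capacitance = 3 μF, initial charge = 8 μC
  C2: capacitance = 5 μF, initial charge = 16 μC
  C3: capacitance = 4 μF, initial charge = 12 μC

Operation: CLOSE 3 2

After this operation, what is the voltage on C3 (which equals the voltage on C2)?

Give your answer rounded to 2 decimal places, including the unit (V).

Answer: 3.11 V

Derivation:
Initial: C1(3μF, Q=8μC, V=2.67V), C2(5μF, Q=16μC, V=3.20V), C3(4μF, Q=12μC, V=3.00V)
Op 1: CLOSE 3-2: Q_total=28.00, C_total=9.00, V=3.11; Q3=12.44, Q2=15.56; dissipated=0.044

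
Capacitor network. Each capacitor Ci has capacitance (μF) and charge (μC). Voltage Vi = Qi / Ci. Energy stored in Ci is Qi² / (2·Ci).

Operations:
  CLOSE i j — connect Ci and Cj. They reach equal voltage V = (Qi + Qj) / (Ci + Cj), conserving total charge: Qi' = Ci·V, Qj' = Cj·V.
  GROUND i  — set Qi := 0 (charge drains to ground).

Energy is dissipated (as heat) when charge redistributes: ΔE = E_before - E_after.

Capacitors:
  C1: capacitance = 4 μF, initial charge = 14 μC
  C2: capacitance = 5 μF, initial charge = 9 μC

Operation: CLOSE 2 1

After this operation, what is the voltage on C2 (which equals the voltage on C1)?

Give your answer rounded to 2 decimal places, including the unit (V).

Answer: 2.56 V

Derivation:
Initial: C1(4μF, Q=14μC, V=3.50V), C2(5μF, Q=9μC, V=1.80V)
Op 1: CLOSE 2-1: Q_total=23.00, C_total=9.00, V=2.56; Q2=12.78, Q1=10.22; dissipated=3.211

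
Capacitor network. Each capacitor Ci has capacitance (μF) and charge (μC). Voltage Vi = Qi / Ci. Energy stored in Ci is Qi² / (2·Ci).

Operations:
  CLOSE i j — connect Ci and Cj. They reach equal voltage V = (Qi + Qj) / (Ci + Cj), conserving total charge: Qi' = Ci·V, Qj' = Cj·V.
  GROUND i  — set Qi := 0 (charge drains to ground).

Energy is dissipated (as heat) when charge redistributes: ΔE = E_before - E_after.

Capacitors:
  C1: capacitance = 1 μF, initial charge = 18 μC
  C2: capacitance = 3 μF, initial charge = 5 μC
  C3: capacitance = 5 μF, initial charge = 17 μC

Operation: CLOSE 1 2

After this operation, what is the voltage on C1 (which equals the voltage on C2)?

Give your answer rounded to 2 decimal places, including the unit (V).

Answer: 5.75 V

Derivation:
Initial: C1(1μF, Q=18μC, V=18.00V), C2(3μF, Q=5μC, V=1.67V), C3(5μF, Q=17μC, V=3.40V)
Op 1: CLOSE 1-2: Q_total=23.00, C_total=4.00, V=5.75; Q1=5.75, Q2=17.25; dissipated=100.042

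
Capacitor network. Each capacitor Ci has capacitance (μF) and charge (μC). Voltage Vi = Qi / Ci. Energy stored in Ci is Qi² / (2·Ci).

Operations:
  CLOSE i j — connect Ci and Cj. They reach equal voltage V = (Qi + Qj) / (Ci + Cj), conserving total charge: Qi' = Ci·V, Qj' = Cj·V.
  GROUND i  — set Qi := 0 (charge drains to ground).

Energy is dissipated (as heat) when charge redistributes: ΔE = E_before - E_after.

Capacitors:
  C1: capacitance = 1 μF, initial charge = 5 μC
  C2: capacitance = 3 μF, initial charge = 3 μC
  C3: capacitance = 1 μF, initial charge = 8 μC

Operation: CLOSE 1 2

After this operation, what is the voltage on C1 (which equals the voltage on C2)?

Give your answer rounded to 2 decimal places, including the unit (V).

Answer: 2.00 V

Derivation:
Initial: C1(1μF, Q=5μC, V=5.00V), C2(3μF, Q=3μC, V=1.00V), C3(1μF, Q=8μC, V=8.00V)
Op 1: CLOSE 1-2: Q_total=8.00, C_total=4.00, V=2.00; Q1=2.00, Q2=6.00; dissipated=6.000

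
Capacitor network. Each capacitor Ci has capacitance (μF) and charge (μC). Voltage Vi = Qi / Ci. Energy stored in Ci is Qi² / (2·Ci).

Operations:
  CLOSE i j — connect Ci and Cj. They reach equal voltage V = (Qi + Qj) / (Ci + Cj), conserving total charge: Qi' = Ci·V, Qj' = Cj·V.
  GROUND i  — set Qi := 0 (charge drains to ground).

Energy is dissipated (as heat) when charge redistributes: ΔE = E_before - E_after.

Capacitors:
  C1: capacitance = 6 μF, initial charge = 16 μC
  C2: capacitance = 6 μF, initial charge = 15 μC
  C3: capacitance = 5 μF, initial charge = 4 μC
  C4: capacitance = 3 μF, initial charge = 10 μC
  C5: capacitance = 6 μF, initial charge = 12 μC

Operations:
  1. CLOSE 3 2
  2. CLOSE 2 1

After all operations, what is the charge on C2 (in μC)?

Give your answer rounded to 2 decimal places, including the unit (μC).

Answer: 13.18 μC

Derivation:
Initial: C1(6μF, Q=16μC, V=2.67V), C2(6μF, Q=15μC, V=2.50V), C3(5μF, Q=4μC, V=0.80V), C4(3μF, Q=10μC, V=3.33V), C5(6μF, Q=12μC, V=2.00V)
Op 1: CLOSE 3-2: Q_total=19.00, C_total=11.00, V=1.73; Q3=8.64, Q2=10.36; dissipated=3.941
Op 2: CLOSE 2-1: Q_total=26.36, C_total=12.00, V=2.20; Q2=13.18, Q1=13.18; dissipated=1.324
Final charges: Q1=13.18, Q2=13.18, Q3=8.64, Q4=10.00, Q5=12.00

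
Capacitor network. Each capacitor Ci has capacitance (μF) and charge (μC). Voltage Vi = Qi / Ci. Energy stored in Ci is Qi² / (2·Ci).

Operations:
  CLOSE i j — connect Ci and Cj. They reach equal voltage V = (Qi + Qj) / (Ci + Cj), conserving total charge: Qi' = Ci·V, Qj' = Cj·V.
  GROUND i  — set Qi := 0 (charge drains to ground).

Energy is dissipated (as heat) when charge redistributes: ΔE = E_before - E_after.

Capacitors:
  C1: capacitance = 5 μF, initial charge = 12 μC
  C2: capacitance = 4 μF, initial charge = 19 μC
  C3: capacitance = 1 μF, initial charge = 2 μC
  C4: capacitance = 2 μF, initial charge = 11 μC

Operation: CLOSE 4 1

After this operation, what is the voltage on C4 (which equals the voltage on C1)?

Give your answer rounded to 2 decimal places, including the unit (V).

Answer: 3.29 V

Derivation:
Initial: C1(5μF, Q=12μC, V=2.40V), C2(4μF, Q=19μC, V=4.75V), C3(1μF, Q=2μC, V=2.00V), C4(2μF, Q=11μC, V=5.50V)
Op 1: CLOSE 4-1: Q_total=23.00, C_total=7.00, V=3.29; Q4=6.57, Q1=16.43; dissipated=6.864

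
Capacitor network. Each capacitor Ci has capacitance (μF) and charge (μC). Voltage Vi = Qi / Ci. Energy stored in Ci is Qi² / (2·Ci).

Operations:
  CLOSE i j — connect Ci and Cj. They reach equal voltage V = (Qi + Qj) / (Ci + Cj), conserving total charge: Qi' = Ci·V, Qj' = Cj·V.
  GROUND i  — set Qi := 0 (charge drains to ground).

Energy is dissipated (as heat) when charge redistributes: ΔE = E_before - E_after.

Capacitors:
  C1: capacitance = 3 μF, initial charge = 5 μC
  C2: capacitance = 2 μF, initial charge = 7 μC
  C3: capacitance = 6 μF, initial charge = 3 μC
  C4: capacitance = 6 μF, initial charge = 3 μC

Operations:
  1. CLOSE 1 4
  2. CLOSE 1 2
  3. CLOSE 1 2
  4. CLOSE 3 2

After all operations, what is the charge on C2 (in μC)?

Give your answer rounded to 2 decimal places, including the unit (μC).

Initial: C1(3μF, Q=5μC, V=1.67V), C2(2μF, Q=7μC, V=3.50V), C3(6μF, Q=3μC, V=0.50V), C4(6μF, Q=3μC, V=0.50V)
Op 1: CLOSE 1-4: Q_total=8.00, C_total=9.00, V=0.89; Q1=2.67, Q4=5.33; dissipated=1.361
Op 2: CLOSE 1-2: Q_total=9.67, C_total=5.00, V=1.93; Q1=5.80, Q2=3.87; dissipated=4.091
Op 3: CLOSE 1-2: Q_total=9.67, C_total=5.00, V=1.93; Q1=5.80, Q2=3.87; dissipated=0.000
Op 4: CLOSE 3-2: Q_total=6.87, C_total=8.00, V=0.86; Q3=5.15, Q2=1.72; dissipated=1.541
Final charges: Q1=5.80, Q2=1.72, Q3=5.15, Q4=5.33

Answer: 1.72 μC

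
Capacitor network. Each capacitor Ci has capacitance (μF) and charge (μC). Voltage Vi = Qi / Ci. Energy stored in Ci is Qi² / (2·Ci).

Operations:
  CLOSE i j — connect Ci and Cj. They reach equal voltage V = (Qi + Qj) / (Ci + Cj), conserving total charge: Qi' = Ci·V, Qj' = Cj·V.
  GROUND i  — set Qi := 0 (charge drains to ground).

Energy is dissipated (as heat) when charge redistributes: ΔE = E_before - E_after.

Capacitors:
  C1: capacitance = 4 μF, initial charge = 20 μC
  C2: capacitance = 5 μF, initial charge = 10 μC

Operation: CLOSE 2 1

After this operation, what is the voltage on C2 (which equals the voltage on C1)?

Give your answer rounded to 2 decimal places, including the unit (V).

Initial: C1(4μF, Q=20μC, V=5.00V), C2(5μF, Q=10μC, V=2.00V)
Op 1: CLOSE 2-1: Q_total=30.00, C_total=9.00, V=3.33; Q2=16.67, Q1=13.33; dissipated=10.000

Answer: 3.33 V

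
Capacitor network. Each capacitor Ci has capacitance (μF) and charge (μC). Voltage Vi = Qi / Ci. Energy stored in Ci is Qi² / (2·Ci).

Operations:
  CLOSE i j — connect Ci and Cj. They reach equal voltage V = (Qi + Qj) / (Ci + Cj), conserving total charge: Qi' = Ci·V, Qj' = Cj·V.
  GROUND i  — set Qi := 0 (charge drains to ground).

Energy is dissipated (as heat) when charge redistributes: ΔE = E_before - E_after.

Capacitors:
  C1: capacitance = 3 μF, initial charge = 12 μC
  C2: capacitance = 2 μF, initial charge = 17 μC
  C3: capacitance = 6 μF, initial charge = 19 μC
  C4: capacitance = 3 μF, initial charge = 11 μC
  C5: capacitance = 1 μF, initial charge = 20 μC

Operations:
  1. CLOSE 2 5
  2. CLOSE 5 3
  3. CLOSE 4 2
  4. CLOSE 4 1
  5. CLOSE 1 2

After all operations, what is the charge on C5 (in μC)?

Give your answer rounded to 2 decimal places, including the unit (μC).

Initial: C1(3μF, Q=12μC, V=4.00V), C2(2μF, Q=17μC, V=8.50V), C3(6μF, Q=19μC, V=3.17V), C4(3μF, Q=11μC, V=3.67V), C5(1μF, Q=20μC, V=20.00V)
Op 1: CLOSE 2-5: Q_total=37.00, C_total=3.00, V=12.33; Q2=24.67, Q5=12.33; dissipated=44.083
Op 2: CLOSE 5-3: Q_total=31.33, C_total=7.00, V=4.48; Q5=4.48, Q3=26.86; dissipated=36.012
Op 3: CLOSE 4-2: Q_total=35.67, C_total=5.00, V=7.13; Q4=21.40, Q2=14.27; dissipated=45.067
Op 4: CLOSE 4-1: Q_total=33.40, C_total=6.00, V=5.57; Q4=16.70, Q1=16.70; dissipated=7.363
Op 5: CLOSE 1-2: Q_total=30.97, C_total=5.00, V=6.19; Q1=18.58, Q2=12.39; dissipated=1.473
Final charges: Q1=18.58, Q2=12.39, Q3=26.86, Q4=16.70, Q5=4.48

Answer: 4.48 μC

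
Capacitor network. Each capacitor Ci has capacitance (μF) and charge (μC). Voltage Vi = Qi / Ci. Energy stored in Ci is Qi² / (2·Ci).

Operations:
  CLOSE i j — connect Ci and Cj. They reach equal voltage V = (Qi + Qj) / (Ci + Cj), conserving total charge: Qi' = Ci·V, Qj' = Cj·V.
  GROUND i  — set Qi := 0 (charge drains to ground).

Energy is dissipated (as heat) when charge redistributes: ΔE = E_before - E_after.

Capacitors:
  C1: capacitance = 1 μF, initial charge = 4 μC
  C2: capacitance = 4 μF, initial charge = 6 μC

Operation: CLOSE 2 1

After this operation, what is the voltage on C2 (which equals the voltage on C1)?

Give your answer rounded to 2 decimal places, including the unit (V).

Initial: C1(1μF, Q=4μC, V=4.00V), C2(4μF, Q=6μC, V=1.50V)
Op 1: CLOSE 2-1: Q_total=10.00, C_total=5.00, V=2.00; Q2=8.00, Q1=2.00; dissipated=2.500

Answer: 2.00 V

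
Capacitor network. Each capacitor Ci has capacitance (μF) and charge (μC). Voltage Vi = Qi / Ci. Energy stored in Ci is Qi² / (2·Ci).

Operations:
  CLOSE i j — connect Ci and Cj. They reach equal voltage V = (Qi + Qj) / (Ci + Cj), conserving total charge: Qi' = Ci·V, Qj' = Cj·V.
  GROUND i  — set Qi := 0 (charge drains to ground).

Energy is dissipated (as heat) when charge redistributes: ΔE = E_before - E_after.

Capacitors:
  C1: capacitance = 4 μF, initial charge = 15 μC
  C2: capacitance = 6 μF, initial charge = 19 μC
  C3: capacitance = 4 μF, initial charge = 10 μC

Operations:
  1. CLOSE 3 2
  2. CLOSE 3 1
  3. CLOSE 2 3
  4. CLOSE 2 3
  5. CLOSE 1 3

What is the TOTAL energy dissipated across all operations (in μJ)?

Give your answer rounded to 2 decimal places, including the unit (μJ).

Answer: 1.54 μJ

Derivation:
Initial: C1(4μF, Q=15μC, V=3.75V), C2(6μF, Q=19μC, V=3.17V), C3(4μF, Q=10μC, V=2.50V)
Op 1: CLOSE 3-2: Q_total=29.00, C_total=10.00, V=2.90; Q3=11.60, Q2=17.40; dissipated=0.533
Op 2: CLOSE 3-1: Q_total=26.60, C_total=8.00, V=3.33; Q3=13.30, Q1=13.30; dissipated=0.723
Op 3: CLOSE 2-3: Q_total=30.70, C_total=10.00, V=3.07; Q2=18.42, Q3=12.28; dissipated=0.217
Op 4: CLOSE 2-3: Q_total=30.70, C_total=10.00, V=3.07; Q2=18.42, Q3=12.28; dissipated=0.000
Op 5: CLOSE 1-3: Q_total=25.58, C_total=8.00, V=3.20; Q1=12.79, Q3=12.79; dissipated=0.065
Total dissipated: 1.538 μJ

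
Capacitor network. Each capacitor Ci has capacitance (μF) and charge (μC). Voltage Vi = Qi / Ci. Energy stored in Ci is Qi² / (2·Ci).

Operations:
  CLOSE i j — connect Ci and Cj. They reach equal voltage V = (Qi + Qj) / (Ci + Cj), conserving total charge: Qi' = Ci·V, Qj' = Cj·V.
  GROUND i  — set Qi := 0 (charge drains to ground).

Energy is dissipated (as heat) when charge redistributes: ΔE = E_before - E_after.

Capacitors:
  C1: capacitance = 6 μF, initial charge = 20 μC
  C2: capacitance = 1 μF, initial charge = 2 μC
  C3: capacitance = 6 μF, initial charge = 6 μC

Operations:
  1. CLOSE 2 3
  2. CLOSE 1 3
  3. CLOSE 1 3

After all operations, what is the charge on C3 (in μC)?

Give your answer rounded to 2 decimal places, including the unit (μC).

Answer: 13.43 μC

Derivation:
Initial: C1(6μF, Q=20μC, V=3.33V), C2(1μF, Q=2μC, V=2.00V), C3(6μF, Q=6μC, V=1.00V)
Op 1: CLOSE 2-3: Q_total=8.00, C_total=7.00, V=1.14; Q2=1.14, Q3=6.86; dissipated=0.429
Op 2: CLOSE 1-3: Q_total=26.86, C_total=12.00, V=2.24; Q1=13.43, Q3=13.43; dissipated=7.197
Op 3: CLOSE 1-3: Q_total=26.86, C_total=12.00, V=2.24; Q1=13.43, Q3=13.43; dissipated=0.000
Final charges: Q1=13.43, Q2=1.14, Q3=13.43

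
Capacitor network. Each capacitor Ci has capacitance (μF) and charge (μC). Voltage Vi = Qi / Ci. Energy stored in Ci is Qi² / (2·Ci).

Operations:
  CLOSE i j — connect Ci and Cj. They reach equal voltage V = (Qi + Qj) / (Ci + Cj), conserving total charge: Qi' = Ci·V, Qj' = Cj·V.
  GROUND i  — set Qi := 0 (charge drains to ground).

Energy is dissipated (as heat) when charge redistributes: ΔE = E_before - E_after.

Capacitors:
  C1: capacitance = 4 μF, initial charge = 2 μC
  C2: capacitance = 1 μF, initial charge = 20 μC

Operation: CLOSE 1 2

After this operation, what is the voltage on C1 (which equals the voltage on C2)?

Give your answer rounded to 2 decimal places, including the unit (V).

Initial: C1(4μF, Q=2μC, V=0.50V), C2(1μF, Q=20μC, V=20.00V)
Op 1: CLOSE 1-2: Q_total=22.00, C_total=5.00, V=4.40; Q1=17.60, Q2=4.40; dissipated=152.100

Answer: 4.40 V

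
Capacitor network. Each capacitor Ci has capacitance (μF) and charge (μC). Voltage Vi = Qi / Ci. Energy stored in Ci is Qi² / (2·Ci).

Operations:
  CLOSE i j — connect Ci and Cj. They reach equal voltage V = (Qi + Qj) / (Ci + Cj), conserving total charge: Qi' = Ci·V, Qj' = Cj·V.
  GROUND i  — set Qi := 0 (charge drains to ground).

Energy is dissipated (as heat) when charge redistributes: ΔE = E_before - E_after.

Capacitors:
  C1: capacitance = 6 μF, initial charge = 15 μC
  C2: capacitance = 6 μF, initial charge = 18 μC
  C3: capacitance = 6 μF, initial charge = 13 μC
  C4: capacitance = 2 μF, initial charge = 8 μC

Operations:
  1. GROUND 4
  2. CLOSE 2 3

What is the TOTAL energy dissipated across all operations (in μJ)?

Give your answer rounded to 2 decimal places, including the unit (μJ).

Answer: 17.04 μJ

Derivation:
Initial: C1(6μF, Q=15μC, V=2.50V), C2(6μF, Q=18μC, V=3.00V), C3(6μF, Q=13μC, V=2.17V), C4(2μF, Q=8μC, V=4.00V)
Op 1: GROUND 4: Q4=0; energy lost=16.000
Op 2: CLOSE 2-3: Q_total=31.00, C_total=12.00, V=2.58; Q2=15.50, Q3=15.50; dissipated=1.042
Total dissipated: 17.042 μJ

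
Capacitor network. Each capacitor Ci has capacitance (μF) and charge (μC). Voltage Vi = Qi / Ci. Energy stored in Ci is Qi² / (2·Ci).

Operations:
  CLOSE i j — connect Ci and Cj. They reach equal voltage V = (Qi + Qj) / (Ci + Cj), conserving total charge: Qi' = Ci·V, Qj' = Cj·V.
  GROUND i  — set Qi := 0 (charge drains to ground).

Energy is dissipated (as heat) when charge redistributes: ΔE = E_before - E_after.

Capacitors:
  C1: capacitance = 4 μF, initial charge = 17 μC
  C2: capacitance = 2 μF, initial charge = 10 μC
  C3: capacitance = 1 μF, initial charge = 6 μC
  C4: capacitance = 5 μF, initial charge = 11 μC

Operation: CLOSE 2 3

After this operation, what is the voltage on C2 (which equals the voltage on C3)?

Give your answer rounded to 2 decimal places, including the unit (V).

Initial: C1(4μF, Q=17μC, V=4.25V), C2(2μF, Q=10μC, V=5.00V), C3(1μF, Q=6μC, V=6.00V), C4(5μF, Q=11μC, V=2.20V)
Op 1: CLOSE 2-3: Q_total=16.00, C_total=3.00, V=5.33; Q2=10.67, Q3=5.33; dissipated=0.333

Answer: 5.33 V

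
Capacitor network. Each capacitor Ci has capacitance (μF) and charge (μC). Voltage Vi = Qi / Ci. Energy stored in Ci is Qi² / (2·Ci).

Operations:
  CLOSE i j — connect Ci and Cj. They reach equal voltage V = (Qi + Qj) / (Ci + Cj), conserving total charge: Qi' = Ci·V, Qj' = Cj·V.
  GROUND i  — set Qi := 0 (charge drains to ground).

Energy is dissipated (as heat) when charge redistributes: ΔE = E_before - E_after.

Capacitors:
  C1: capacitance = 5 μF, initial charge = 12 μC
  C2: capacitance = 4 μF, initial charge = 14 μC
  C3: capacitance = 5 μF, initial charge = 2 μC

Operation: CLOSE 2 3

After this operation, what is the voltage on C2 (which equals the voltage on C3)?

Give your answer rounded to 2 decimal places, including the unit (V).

Initial: C1(5μF, Q=12μC, V=2.40V), C2(4μF, Q=14μC, V=3.50V), C3(5μF, Q=2μC, V=0.40V)
Op 1: CLOSE 2-3: Q_total=16.00, C_total=9.00, V=1.78; Q2=7.11, Q3=8.89; dissipated=10.678

Answer: 1.78 V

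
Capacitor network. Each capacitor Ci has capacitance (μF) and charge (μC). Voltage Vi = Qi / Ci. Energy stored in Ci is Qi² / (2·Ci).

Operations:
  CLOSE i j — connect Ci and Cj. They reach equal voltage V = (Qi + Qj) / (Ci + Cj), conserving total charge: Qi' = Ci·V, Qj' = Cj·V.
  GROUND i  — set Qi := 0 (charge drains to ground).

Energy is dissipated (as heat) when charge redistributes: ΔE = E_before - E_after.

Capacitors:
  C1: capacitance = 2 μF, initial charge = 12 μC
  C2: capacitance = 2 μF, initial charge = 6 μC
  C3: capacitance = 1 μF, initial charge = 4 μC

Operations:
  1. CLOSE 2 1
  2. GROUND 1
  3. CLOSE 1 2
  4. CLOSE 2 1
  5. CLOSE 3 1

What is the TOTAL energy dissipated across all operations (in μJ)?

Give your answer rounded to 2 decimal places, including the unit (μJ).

Answer: 35.90 μJ

Derivation:
Initial: C1(2μF, Q=12μC, V=6.00V), C2(2μF, Q=6μC, V=3.00V), C3(1μF, Q=4μC, V=4.00V)
Op 1: CLOSE 2-1: Q_total=18.00, C_total=4.00, V=4.50; Q2=9.00, Q1=9.00; dissipated=4.500
Op 2: GROUND 1: Q1=0; energy lost=20.250
Op 3: CLOSE 1-2: Q_total=9.00, C_total=4.00, V=2.25; Q1=4.50, Q2=4.50; dissipated=10.125
Op 4: CLOSE 2-1: Q_total=9.00, C_total=4.00, V=2.25; Q2=4.50, Q1=4.50; dissipated=0.000
Op 5: CLOSE 3-1: Q_total=8.50, C_total=3.00, V=2.83; Q3=2.83, Q1=5.67; dissipated=1.021
Total dissipated: 35.896 μJ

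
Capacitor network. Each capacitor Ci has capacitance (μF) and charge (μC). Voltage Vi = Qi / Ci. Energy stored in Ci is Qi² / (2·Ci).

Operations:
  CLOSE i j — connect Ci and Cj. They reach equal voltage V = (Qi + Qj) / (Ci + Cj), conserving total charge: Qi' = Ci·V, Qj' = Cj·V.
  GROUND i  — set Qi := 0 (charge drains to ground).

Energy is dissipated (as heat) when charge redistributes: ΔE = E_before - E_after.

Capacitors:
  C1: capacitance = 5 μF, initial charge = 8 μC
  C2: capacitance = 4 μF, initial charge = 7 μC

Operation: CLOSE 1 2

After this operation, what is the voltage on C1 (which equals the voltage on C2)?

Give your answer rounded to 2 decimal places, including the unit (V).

Initial: C1(5μF, Q=8μC, V=1.60V), C2(4μF, Q=7μC, V=1.75V)
Op 1: CLOSE 1-2: Q_total=15.00, C_total=9.00, V=1.67; Q1=8.33, Q2=6.67; dissipated=0.025

Answer: 1.67 V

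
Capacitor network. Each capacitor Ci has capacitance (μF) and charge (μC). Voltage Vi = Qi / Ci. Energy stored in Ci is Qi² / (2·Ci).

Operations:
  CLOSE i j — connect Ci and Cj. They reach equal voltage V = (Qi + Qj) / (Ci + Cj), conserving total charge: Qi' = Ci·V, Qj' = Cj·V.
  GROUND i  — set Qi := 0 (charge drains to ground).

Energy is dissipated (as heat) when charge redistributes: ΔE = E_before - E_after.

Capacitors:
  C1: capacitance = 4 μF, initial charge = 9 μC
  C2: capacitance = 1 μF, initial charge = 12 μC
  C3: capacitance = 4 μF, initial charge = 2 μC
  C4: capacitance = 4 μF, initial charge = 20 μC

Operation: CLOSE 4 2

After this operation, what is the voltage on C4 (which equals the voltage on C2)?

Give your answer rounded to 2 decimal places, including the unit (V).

Initial: C1(4μF, Q=9μC, V=2.25V), C2(1μF, Q=12μC, V=12.00V), C3(4μF, Q=2μC, V=0.50V), C4(4μF, Q=20μC, V=5.00V)
Op 1: CLOSE 4-2: Q_total=32.00, C_total=5.00, V=6.40; Q4=25.60, Q2=6.40; dissipated=19.600

Answer: 6.40 V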